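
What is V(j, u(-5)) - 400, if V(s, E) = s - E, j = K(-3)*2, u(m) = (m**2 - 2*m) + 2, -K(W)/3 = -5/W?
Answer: -447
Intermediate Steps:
K(W) = 15/W (K(W) = -(-15)/W = 15/W)
u(m) = 2 + m**2 - 2*m
j = -10 (j = (15/(-3))*2 = (15*(-1/3))*2 = -5*2 = -10)
V(j, u(-5)) - 400 = (-10 - (2 + (-5)**2 - 2*(-5))) - 400 = (-10 - (2 + 25 + 10)) - 400 = (-10 - 1*37) - 400 = (-10 - 37) - 400 = -47 - 400 = -447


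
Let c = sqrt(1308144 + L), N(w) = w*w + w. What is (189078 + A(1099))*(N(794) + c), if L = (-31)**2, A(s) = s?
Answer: 120045427710 + 190177*sqrt(1309105) ≈ 1.2026e+11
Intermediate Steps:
N(w) = w + w**2 (N(w) = w**2 + w = w + w**2)
L = 961
c = sqrt(1309105) (c = sqrt(1308144 + 961) = sqrt(1309105) ≈ 1144.2)
(189078 + A(1099))*(N(794) + c) = (189078 + 1099)*(794*(1 + 794) + sqrt(1309105)) = 190177*(794*795 + sqrt(1309105)) = 190177*(631230 + sqrt(1309105)) = 120045427710 + 190177*sqrt(1309105)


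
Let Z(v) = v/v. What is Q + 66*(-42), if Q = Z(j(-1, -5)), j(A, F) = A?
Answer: -2771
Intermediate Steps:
Z(v) = 1
Q = 1
Q + 66*(-42) = 1 + 66*(-42) = 1 - 2772 = -2771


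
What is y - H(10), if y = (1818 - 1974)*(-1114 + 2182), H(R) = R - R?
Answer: -166608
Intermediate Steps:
H(R) = 0 (H(R) = R - R = 0)
y = -166608 (y = -156*1068 = -166608)
y - H(10) = -166608 - 1*0 = -166608 + 0 = -166608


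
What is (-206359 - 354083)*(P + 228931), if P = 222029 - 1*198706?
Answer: -141373736268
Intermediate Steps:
P = 23323 (P = 222029 - 198706 = 23323)
(-206359 - 354083)*(P + 228931) = (-206359 - 354083)*(23323 + 228931) = -560442*252254 = -141373736268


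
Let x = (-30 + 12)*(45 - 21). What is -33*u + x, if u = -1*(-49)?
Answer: -2049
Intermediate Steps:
u = 49
x = -432 (x = -18*24 = -432)
-33*u + x = -33*49 - 432 = -1617 - 432 = -2049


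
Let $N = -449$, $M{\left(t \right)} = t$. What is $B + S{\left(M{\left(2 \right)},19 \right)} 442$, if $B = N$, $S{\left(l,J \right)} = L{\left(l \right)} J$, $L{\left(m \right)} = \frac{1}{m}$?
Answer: $3750$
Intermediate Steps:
$S{\left(l,J \right)} = \frac{J}{l}$
$B = -449$
$B + S{\left(M{\left(2 \right)},19 \right)} 442 = -449 + \frac{19}{2} \cdot 442 = -449 + 4199 = 3750$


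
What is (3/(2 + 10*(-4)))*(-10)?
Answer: 15/19 ≈ 0.78947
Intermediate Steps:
(3/(2 + 10*(-4)))*(-10) = (3/(2 - 40))*(-10) = (3/(-38))*(-10) = (3*(-1/38))*(-10) = -3/38*(-10) = 15/19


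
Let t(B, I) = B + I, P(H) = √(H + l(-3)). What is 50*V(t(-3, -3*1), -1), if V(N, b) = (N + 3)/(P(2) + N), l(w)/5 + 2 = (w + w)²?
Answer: -225/34 - 75*√43/34 ≈ -21.083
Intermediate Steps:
l(w) = -10 + 20*w² (l(w) = -10 + 5*(w + w)² = -10 + 5*(2*w)² = -10 + 5*(4*w²) = -10 + 20*w²)
P(H) = √(170 + H) (P(H) = √(H + (-10 + 20*(-3)²)) = √(H + (-10 + 20*9)) = √(H + (-10 + 180)) = √(H + 170) = √(170 + H))
V(N, b) = (3 + N)/(N + 2*√43) (V(N, b) = (N + 3)/(√(170 + 2) + N) = (3 + N)/(√172 + N) = (3 + N)/(2*√43 + N) = (3 + N)/(N + 2*√43))
50*V(t(-3, -3*1), -1) = 50*((3 + (-3 - 3*1))/((-3 - 3*1) + 2*√43)) = 50*((3 + (-3 - 3))/((-3 - 3) + 2*√43)) = 50*((3 - 6)/(-6 + 2*√43)) = 50*(-3/(-6 + 2*√43)) = -150/(-6 + 2*√43)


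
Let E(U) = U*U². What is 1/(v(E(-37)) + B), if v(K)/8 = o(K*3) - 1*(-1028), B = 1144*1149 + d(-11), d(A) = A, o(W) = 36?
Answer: 1/1322957 ≈ 7.5588e-7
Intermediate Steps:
E(U) = U³
B = 1314445 (B = 1144*1149 - 11 = 1314456 - 11 = 1314445)
v(K) = 8512 (v(K) = 8*(36 - 1*(-1028)) = 8*(36 + 1028) = 8*1064 = 8512)
1/(v(E(-37)) + B) = 1/(8512 + 1314445) = 1/1322957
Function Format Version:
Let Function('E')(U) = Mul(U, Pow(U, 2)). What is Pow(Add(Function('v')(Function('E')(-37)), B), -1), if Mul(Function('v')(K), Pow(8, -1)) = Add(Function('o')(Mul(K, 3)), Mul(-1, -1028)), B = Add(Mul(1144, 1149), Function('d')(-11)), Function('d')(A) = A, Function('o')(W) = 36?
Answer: Rational(1, 1322957) ≈ 7.5588e-7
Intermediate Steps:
Function('E')(U) = Pow(U, 3)
B = 1314445 (B = Add(Mul(1144, 1149), -11) = Add(1314456, -11) = 1314445)
Function('v')(K) = 8512 (Function('v')(K) = Mul(8, Add(36, Mul(-1, -1028))) = Mul(8, Add(36, 1028)) = Mul(8, 1064) = 8512)
Pow(Add(Function('v')(Function('E')(-37)), B), -1) = Pow(Add(8512, 1314445), -1) = Pow(1322957, -1) = Rational(1, 1322957)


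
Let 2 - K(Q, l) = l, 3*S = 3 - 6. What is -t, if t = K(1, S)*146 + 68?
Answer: -506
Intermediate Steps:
S = -1 (S = (3 - 6)/3 = (⅓)*(-3) = -1)
K(Q, l) = 2 - l
t = 506 (t = (2 - 1*(-1))*146 + 68 = (2 + 1)*146 + 68 = 3*146 + 68 = 438 + 68 = 506)
-t = -1*506 = -506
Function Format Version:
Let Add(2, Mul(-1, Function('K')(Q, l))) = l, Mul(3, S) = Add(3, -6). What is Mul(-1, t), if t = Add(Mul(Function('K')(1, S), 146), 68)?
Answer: -506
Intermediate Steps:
S = -1 (S = Mul(Rational(1, 3), Add(3, -6)) = Mul(Rational(1, 3), -3) = -1)
Function('K')(Q, l) = Add(2, Mul(-1, l))
t = 506 (t = Add(Mul(Add(2, Mul(-1, -1)), 146), 68) = Add(Mul(Add(2, 1), 146), 68) = Add(Mul(3, 146), 68) = Add(438, 68) = 506)
Mul(-1, t) = Mul(-1, 506) = -506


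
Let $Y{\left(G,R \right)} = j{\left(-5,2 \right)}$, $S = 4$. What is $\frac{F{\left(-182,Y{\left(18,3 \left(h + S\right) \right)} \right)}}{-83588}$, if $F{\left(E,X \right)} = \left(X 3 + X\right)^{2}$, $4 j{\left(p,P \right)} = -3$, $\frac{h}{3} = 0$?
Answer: $- \frac{9}{83588} \approx -0.00010767$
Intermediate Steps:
$h = 0$ ($h = 3 \cdot 0 = 0$)
$j{\left(p,P \right)} = - \frac{3}{4}$ ($j{\left(p,P \right)} = \frac{1}{4} \left(-3\right) = - \frac{3}{4}$)
$Y{\left(G,R \right)} = - \frac{3}{4}$
$F{\left(E,X \right)} = 16 X^{2}$ ($F{\left(E,X \right)} = \left(3 X + X\right)^{2} = \left(4 X\right)^{2} = 16 X^{2}$)
$\frac{F{\left(-182,Y{\left(18,3 \left(h + S\right) \right)} \right)}}{-83588} = \frac{16 \left(- \frac{3}{4}\right)^{2}}{-83588} = 16 \cdot \frac{9}{16} \left(- \frac{1}{83588}\right) = 9 \left(- \frac{1}{83588}\right) = - \frac{9}{83588}$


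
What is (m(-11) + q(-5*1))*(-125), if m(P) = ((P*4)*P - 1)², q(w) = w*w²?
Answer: -29145500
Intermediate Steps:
q(w) = w³
m(P) = (-1 + 4*P²)² (m(P) = ((4*P)*P - 1)² = (4*P² - 1)² = (-1 + 4*P²)²)
(m(-11) + q(-5*1))*(-125) = ((-1 + 4*(-11)²)² + (-5*1)³)*(-125) = ((-1 + 4*121)² + (-5)³)*(-125) = ((-1 + 484)² - 125)*(-125) = (483² - 125)*(-125) = (233289 - 125)*(-125) = 233164*(-125) = -29145500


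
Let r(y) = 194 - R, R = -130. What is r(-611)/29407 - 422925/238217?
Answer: -1765681881/1000749617 ≈ -1.7644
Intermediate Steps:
r(y) = 324 (r(y) = 194 - 1*(-130) = 194 + 130 = 324)
r(-611)/29407 - 422925/238217 = 324/29407 - 422925/238217 = -1765681881/1000749617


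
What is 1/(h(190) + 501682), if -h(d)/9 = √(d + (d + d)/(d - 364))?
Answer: 7274389/3649429801708 + 3*√355395/3649429801708 ≈ 1.9938e-6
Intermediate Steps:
h(d) = -9*√(d + 2*d/(-364 + d)) (h(d) = -9*√(d + (d + d)/(d - 364)) = -9*√(d + (2*d)/(-364 + d)) = -9*√(d + 2*d/(-364 + d)))
1/(h(190) + 501682) = 1/(-9*2*√8170*√(-1/(-364 + 190)) + 501682) = 1/(-9*2*√8170*√(-1/(-174)) + 501682) = 1/(-9*2*√355395/87 + 501682) = 1/(-6*√355395/29 + 501682) = 1/(501682 - 6*√355395/29)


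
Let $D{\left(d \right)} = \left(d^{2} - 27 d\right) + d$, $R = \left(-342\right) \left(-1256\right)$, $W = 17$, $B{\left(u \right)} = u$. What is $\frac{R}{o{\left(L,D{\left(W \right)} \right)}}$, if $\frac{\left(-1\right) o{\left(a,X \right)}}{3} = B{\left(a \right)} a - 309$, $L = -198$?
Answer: $- \frac{47728}{12965} \approx -3.6813$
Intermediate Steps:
$R = 429552$
$D{\left(d \right)} = d^{2} - 26 d$
$o{\left(a,X \right)} = 927 - 3 a^{2}$ ($o{\left(a,X \right)} = - 3 \left(a a - 309\right) = - 3 \left(a^{2} - 309\right) = - 3 \left(-309 + a^{2}\right) = 927 - 3 a^{2}$)
$\frac{R}{o{\left(L,D{\left(W \right)} \right)}} = \frac{429552}{927 - 3 \left(-198\right)^{2}} = \frac{429552}{927 - 117612} = \frac{429552}{-116685} = 429552 \left(- \frac{1}{116685}\right) = - \frac{47728}{12965}$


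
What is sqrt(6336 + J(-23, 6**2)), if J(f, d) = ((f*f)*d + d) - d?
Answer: 6*sqrt(705) ≈ 159.31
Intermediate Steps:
J(f, d) = d*f**2 (J(f, d) = (f**2*d + d) - d = (d*f**2 + d) - d = (d + d*f**2) - d = d*f**2)
sqrt(6336 + J(-23, 6**2)) = sqrt(6336 + 6**2*(-23)**2) = sqrt(6336 + 36*529) = sqrt(6336 + 19044) = sqrt(25380) = 6*sqrt(705)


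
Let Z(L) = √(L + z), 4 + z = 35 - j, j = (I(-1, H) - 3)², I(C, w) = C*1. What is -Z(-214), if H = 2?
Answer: -I*√199 ≈ -14.107*I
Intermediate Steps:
I(C, w) = C
j = 16 (j = (-1 - 3)² = (-4)² = 16)
z = 15 (z = -4 + (35 - 1*16) = -4 + (35 - 16) = -4 + 19 = 15)
Z(L) = √(15 + L) (Z(L) = √(L + 15) = √(15 + L))
-Z(-214) = -√(15 - 214) = -√(-199) = -I*√199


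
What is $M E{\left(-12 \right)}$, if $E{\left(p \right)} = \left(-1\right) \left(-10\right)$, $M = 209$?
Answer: $2090$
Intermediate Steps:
$E{\left(p \right)} = 10$
$M E{\left(-12 \right)} = 209 \cdot 10 = 2090$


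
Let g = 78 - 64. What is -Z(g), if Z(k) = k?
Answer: -14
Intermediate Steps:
g = 14
-Z(g) = -1*14 = -14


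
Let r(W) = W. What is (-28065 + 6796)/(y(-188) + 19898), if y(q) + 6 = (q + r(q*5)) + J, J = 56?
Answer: -21269/18820 ≈ -1.1301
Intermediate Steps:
y(q) = 50 + 6*q (y(q) = -6 + ((q + q*5) + 56) = -6 + ((q + 5*q) + 56) = -6 + (6*q + 56) = -6 + (56 + 6*q) = 50 + 6*q)
(-28065 + 6796)/(y(-188) + 19898) = (-28065 + 6796)/((50 + 6*(-188)) + 19898) = -21269/((50 - 1128) + 19898) = -21269/(-1078 + 19898) = -21269/18820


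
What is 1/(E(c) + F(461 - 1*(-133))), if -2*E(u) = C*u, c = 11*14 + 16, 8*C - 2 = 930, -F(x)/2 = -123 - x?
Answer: -2/16937 ≈ -0.00011808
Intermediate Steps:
F(x) = 246 + 2*x (F(x) = -2*(-123 - x) = 246 + 2*x)
C = 233/2 (C = ¼ + (⅛)*930 = ¼ + 465/4 = 233/2 ≈ 116.50)
c = 170 (c = 154 + 16 = 170)
E(u) = -233*u/4
1/(E(c) + F(461 - 1*(-133))) = 1/(-233/4*170 + (246 + 2*(461 - 1*(-133)))) = 1/(-19805/2 + (246 + 2*(461 + 133))) = 1/(-19805/2 + (246 + 2*594)) = 1/(-19805/2 + (246 + 1188)) = 1/(-19805/2 + 1434) = 1/(-16937/2) = -2/16937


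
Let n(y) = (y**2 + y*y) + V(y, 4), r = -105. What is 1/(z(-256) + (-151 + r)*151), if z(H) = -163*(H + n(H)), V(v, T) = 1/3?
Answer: -3/64085155 ≈ -4.6813e-8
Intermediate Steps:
V(v, T) = 1/3
n(y) = 1/3 + 2*y**2 (n(y) = (y**2 + y*y) + 1/3 = (y**2 + y**2) + 1/3 = 2*y**2 + 1/3 = 1/3 + 2*y**2)
z(H) = -163/3 - 326*H**2 - 163*H (z(H) = -163*(H + (1/3 + 2*H**2)) = -163*(1/3 + H + 2*H**2) = -163/3 - 326*H**2 - 163*H)
1/(z(-256) + (-151 + r)*151) = 1/((-163/3 - 326*(-256)**2 - 163*(-256)) + (-151 - 105)*151) = 1/((-163/3 - 326*65536 + 41728) - 256*151) = 1/((-163/3 - 21364736 + 41728) - 38656) = 1/(-63969187/3 - 38656) = 1/(-64085155/3) = -3/64085155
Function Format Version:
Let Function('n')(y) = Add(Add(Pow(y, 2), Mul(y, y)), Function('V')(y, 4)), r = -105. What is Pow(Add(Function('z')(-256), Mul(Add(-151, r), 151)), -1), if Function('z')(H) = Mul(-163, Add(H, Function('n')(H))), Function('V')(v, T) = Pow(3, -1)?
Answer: Rational(-3, 64085155) ≈ -4.6813e-8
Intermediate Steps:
Function('V')(v, T) = Rational(1, 3)
Function('n')(y) = Add(Rational(1, 3), Mul(2, Pow(y, 2))) (Function('n')(y) = Add(Add(Pow(y, 2), Mul(y, y)), Rational(1, 3)) = Add(Add(Pow(y, 2), Pow(y, 2)), Rational(1, 3)) = Add(Mul(2, Pow(y, 2)), Rational(1, 3)) = Add(Rational(1, 3), Mul(2, Pow(y, 2))))
Function('z')(H) = Add(Rational(-163, 3), Mul(-326, Pow(H, 2)), Mul(-163, H)) (Function('z')(H) = Mul(-163, Add(H, Add(Rational(1, 3), Mul(2, Pow(H, 2))))) = Mul(-163, Add(Rational(1, 3), H, Mul(2, Pow(H, 2)))) = Add(Rational(-163, 3), Mul(-326, Pow(H, 2)), Mul(-163, H)))
Pow(Add(Function('z')(-256), Mul(Add(-151, r), 151)), -1) = Pow(Add(Add(Rational(-163, 3), Mul(-326, Pow(-256, 2)), Mul(-163, -256)), Mul(Add(-151, -105), 151)), -1) = Pow(Add(Add(Rational(-163, 3), Mul(-326, 65536), 41728), Mul(-256, 151)), -1) = Pow(Add(Add(Rational(-163, 3), -21364736, 41728), -38656), -1) = Pow(Add(Rational(-63969187, 3), -38656), -1) = Pow(Rational(-64085155, 3), -1) = Rational(-3, 64085155)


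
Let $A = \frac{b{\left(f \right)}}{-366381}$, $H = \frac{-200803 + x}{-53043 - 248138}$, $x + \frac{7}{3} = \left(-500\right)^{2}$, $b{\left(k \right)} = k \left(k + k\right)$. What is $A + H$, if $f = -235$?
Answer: $- \frac{51289432618}{110346995961} \approx -0.4648$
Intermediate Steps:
$b{\left(k \right)} = 2 k^{2}$ ($b{\left(k \right)} = k 2 k = 2 k^{2}$)
$x = \frac{749993}{3}$ ($x = - \frac{7}{3} + \left(-500\right)^{2} = - \frac{7}{3} + 250000 = \frac{749993}{3} \approx 2.5 \cdot 10^{5}$)
$H = - \frac{147584}{903543}$ ($H = \frac{-200803 + \frac{749993}{3}}{-53043 - 248138} = \frac{147584}{3 \left(-301181\right)} = \frac{147584}{3} \left(- \frac{1}{301181}\right) = - \frac{147584}{903543} \approx -0.16334$)
$A = - \frac{110450}{366381}$ ($A = \frac{2 \left(-235\right)^{2}}{-366381} = 2 \cdot 55225 \left(- \frac{1}{366381}\right) = 110450 \left(- \frac{1}{366381}\right) = - \frac{110450}{366381} \approx -0.30146$)
$A + H = - \frac{110450}{366381} - \frac{147584}{903543} = - \frac{51289432618}{110346995961}$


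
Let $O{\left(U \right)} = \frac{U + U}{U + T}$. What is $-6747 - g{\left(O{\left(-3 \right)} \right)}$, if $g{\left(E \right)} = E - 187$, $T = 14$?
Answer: $- \frac{72154}{11} \approx -6559.5$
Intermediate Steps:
$O{\left(U \right)} = \frac{2 U}{14 + U}$ ($O{\left(U \right)} = \frac{U + U}{U + 14} = \frac{2 U}{14 + U}$)
$g{\left(E \right)} = -187 + E$
$-6747 - g{\left(O{\left(-3 \right)} \right)} = -6747 - \left(-187 + 2 \left(-3\right) \frac{1}{14 - 3}\right) = -6747 - \left(-187 + 2 \left(-3\right) \frac{1}{11}\right) = -6747 - \left(-187 - \frac{6}{11}\right) = -6747 - - \frac{2063}{11} = -6747 + \frac{2063}{11} = - \frac{72154}{11}$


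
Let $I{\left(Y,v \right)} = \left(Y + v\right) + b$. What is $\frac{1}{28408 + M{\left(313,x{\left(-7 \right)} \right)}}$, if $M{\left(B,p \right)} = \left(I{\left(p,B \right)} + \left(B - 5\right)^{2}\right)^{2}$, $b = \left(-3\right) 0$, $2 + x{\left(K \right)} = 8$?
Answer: $\frac{1}{9059831897} \approx 1.1038 \cdot 10^{-10}$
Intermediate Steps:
$x{\left(K \right)} = 6$ ($x{\left(K \right)} = -2 + 8 = 6$)
$b = 0$
$I{\left(Y,v \right)} = Y + v$ ($I{\left(Y,v \right)} = \left(Y + v\right) + 0 = Y + v$)
$M{\left(B,p \right)} = \left(B + p + \left(-5 + B\right)^{2}\right)^{2}$ ($M{\left(B,p \right)} = \left(\left(p + B\right) + \left(B - 5\right)^{2}\right)^{2} = \left(\left(B + p\right) + \left(-5 + B\right)^{2}\right)^{2} = \left(B + p + \left(-5 + B\right)^{2}\right)^{2}$)
$\frac{1}{28408 + M{\left(313,x{\left(-7 \right)} \right)}} = \frac{1}{28408 + \left(313 + 6 + \left(-5 + 313\right)^{2}\right)^{2}} = \frac{1}{28408 + \left(313 + 6 + 308^{2}\right)^{2}} = \frac{1}{28408 + \left(313 + 6 + 94864\right)^{2}} = \frac{1}{28408 + 95183^{2}} = \frac{1}{28408 + 9059803489} = \frac{1}{9059831897}$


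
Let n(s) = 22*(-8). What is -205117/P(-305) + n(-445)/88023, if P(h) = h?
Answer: 295982951/440115 ≈ 672.51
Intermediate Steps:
n(s) = -176
-205117/P(-305) + n(-445)/88023 = -205117/(-305) - 176/88023 = -205117*(-1/305) - 176*1/88023 = 205117/305 - 176/88023 = 295982951/440115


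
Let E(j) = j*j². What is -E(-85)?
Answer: 614125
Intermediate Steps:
E(j) = j³
-E(-85) = -1*(-85)³ = -1*(-614125) = 614125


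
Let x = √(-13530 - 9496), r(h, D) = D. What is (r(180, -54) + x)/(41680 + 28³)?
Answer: -27/31816 + I*√23026/63632 ≈ -0.00084863 + 0.0023847*I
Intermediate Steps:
x = I*√23026 (x = √(-23026) = I*√23026 ≈ 151.74*I)
(r(180, -54) + x)/(41680 + 28³) = (-54 + I*√23026)/(41680 + 28³) = (-54 + I*√23026)/(41680 + 21952) = (-54 + I*√23026)/63632 = (-54 + I*√23026)*(1/63632) = -27/31816 + I*√23026/63632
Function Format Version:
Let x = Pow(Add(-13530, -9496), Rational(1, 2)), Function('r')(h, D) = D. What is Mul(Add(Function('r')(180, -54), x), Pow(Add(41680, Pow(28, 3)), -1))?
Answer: Add(Rational(-27, 31816), Mul(Rational(1, 63632), I, Pow(23026, Rational(1, 2)))) ≈ Add(-0.00084863, Mul(0.0023847, I))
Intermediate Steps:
x = Mul(I, Pow(23026, Rational(1, 2))) (x = Pow(-23026, Rational(1, 2)) = Mul(I, Pow(23026, Rational(1, 2))) ≈ Mul(151.74, I))
Mul(Add(Function('r')(180, -54), x), Pow(Add(41680, Pow(28, 3)), -1)) = Mul(Add(-54, Mul(I, Pow(23026, Rational(1, 2)))), Pow(Add(41680, Pow(28, 3)), -1)) = Mul(Add(-54, Mul(I, Pow(23026, Rational(1, 2)))), Pow(Add(41680, 21952), -1)) = Mul(Add(-54, Mul(I, Pow(23026, Rational(1, 2)))), Pow(63632, -1)) = Mul(Add(-54, Mul(I, Pow(23026, Rational(1, 2)))), Rational(1, 63632)) = Add(Rational(-27, 31816), Mul(Rational(1, 63632), I, Pow(23026, Rational(1, 2))))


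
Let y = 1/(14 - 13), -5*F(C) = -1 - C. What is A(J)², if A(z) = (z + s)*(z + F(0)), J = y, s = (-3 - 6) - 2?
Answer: 144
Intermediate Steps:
F(C) = ⅕ + C/5 (F(C) = -(-1 - C)/5 = ⅕ + C/5)
s = -11 (s = -9 - 2 = -11)
y = 1 (y = 1/1 = 1)
J = 1
A(z) = (-11 + z)*(⅕ + z) (A(z) = (z - 11)*(z + (⅕ + (⅕)*0)) = (-11 + z)*(z + (⅕ + 0)) = (-11 + z)*(z + ⅕) = (-11 + z)*(⅕ + z))
A(J)² = (-11/5 + 1² - 54/5*1)² = (-11/5 + 1 - 54/5)² = (-12)² = 144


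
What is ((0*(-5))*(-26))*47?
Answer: 0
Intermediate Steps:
((0*(-5))*(-26))*47 = (0*(-26))*47 = 0*47 = 0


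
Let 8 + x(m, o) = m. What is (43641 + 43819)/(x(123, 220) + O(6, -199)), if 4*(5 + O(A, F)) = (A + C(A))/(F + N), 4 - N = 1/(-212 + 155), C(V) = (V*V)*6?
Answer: 1944060880/2438753 ≈ 797.15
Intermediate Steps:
x(m, o) = -8 + m
C(V) = 6*V² (C(V) = V²*6 = 6*V²)
N = 229/57 (N = 4 - 1/(-212 + 155) = 4 - 1/(-57) = 4 - 1*(-1/57) = 4 + 1/57 = 229/57 ≈ 4.0175)
O(A, F) = -5 + (A + 6*A²)/(4*(229/57 + F)) (O(A, F) = -5 + ((A + 6*A²)/(F + 229/57))/4 = -5 + ((A + 6*A²)/(229/57 + F))/4 = -5 + (A + 6*A²)/(4*(229/57 + F)))
(43641 + 43819)/(x(123, 220) + O(6, -199)) = (43641 + 43819)/((-8 + 123) + (-4580 - 1140*(-199) + 57*6 + 342*6²)/(4*(229 + 57*(-199)))) = 87460/(115 + (-4580 + 226860 + 342 + 342*36)/(4*(229 - 11343))) = 87460/(115 + (¼)*(-4580 + 226860 + 342 + 12312)/(-11114)) = 87460/(115 + (¼)*(-1/11114)*234934) = 87460/(115 - 117467/22228) = 87460/(2438753/22228) = 87460*(22228/2438753) = 1944060880/2438753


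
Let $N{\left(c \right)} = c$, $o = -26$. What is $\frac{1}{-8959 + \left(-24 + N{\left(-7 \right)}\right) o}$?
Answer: $- \frac{1}{8153} \approx -0.00012265$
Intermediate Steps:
$\frac{1}{-8959 + \left(-24 + N{\left(-7 \right)}\right) o} = \frac{1}{-8959 + \left(-24 - 7\right) \left(-26\right)} = \frac{1}{-8959 - -806} = \frac{1}{-8959 + 806} = \frac{1}{-8153} = - \frac{1}{8153}$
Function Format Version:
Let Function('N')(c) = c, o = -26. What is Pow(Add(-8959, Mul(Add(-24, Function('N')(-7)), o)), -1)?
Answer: Rational(-1, 8153) ≈ -0.00012265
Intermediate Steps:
Pow(Add(-8959, Mul(Add(-24, Function('N')(-7)), o)), -1) = Pow(Add(-8959, Mul(Add(-24, -7), -26)), -1) = Pow(Add(-8959, Mul(-31, -26)), -1) = Pow(Add(-8959, 806), -1) = Pow(-8153, -1) = Rational(-1, 8153)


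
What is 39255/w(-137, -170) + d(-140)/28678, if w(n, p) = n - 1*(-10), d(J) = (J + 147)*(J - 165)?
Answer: -1126026035/3642106 ≈ -309.17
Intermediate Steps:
d(J) = (-165 + J)*(147 + J) (d(J) = (147 + J)*(-165 + J) = (-165 + J)*(147 + J))
w(n, p) = 10 + n (w(n, p) = n + 10 = 10 + n)
39255/w(-137, -170) + d(-140)/28678 = 39255/(10 - 137) + (-24255 + (-140)**2 - 18*(-140))/28678 = 39255/(-127) + (-24255 + 19600 + 2520)*(1/28678) = 39255*(-1/127) - 2135*1/28678 = -39255/127 - 2135/28678 = -1126026035/3642106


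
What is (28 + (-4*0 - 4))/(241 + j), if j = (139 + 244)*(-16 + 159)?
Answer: 12/27505 ≈ 0.00043628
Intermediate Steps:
j = 54769 (j = 383*143 = 54769)
(28 + (-4*0 - 4))/(241 + j) = (28 + (-4*0 - 4))/(241 + 54769) = (28 + (0 - 4))/55010 = (28 - 4)*(1/55010) = 24*(1/55010) = 12/27505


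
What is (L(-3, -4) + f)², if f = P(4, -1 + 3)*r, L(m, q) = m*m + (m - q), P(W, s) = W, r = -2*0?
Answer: 100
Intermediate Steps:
r = 0
L(m, q) = m + m² - q (L(m, q) = m² + (m - q) = m + m² - q)
f = 0 (f = 4*0 = 0)
(L(-3, -4) + f)² = ((-3 + (-3)² - 1*(-4)) + 0)² = ((-3 + 9 + 4) + 0)² = (10 + 0)² = 10² = 100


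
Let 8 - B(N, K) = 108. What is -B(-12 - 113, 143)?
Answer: 100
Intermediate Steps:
B(N, K) = -100 (B(N, K) = 8 - 1*108 = 8 - 108 = -100)
-B(-12 - 113, 143) = -1*(-100) = 100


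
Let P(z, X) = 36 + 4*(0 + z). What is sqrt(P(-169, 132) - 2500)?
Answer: 2*I*sqrt(785) ≈ 56.036*I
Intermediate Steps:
P(z, X) = 36 + 4*z
sqrt(P(-169, 132) - 2500) = sqrt((36 + 4*(-169)) - 2500) = sqrt((36 - 676) - 2500) = sqrt(-640 - 2500) = sqrt(-3140) = 2*I*sqrt(785)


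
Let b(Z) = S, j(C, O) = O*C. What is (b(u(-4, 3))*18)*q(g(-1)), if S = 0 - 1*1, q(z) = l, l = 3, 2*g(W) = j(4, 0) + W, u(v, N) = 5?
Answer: -54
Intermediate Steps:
j(C, O) = C*O
g(W) = W/2 (g(W) = (4*0 + W)/2 = (0 + W)/2 = W/2)
q(z) = 3
S = -1 (S = 0 - 1 = -1)
b(Z) = -1
(b(u(-4, 3))*18)*q(g(-1)) = -1*18*3 = -18*3 = -54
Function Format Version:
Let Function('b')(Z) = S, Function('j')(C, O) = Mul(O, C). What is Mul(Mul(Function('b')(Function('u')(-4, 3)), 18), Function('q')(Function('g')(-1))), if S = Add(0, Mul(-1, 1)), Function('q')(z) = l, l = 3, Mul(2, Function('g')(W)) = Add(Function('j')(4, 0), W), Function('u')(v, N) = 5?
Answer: -54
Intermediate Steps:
Function('j')(C, O) = Mul(C, O)
Function('g')(W) = Mul(Rational(1, 2), W) (Function('g')(W) = Mul(Rational(1, 2), Add(Mul(4, 0), W)) = Mul(Rational(1, 2), Add(0, W)) = Mul(Rational(1, 2), W))
Function('q')(z) = 3
S = -1 (S = Add(0, -1) = -1)
Function('b')(Z) = -1
Mul(Mul(Function('b')(Function('u')(-4, 3)), 18), Function('q')(Function('g')(-1))) = Mul(Mul(-1, 18), 3) = Mul(-18, 3) = -54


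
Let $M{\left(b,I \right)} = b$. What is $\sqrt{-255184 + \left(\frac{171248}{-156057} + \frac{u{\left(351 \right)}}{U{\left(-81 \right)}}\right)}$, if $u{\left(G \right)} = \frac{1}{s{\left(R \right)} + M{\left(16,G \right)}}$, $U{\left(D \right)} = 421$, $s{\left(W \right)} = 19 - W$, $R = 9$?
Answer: $\frac{i \sqrt{6153856051338720666318}}{155290902} \approx 505.16 i$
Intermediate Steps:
$u{\left(G \right)} = \frac{1}{26}$ ($u{\left(G \right)} = \frac{1}{\left(19 - 9\right) + 16} = \frac{1}{10 + 16} = \frac{1}{26}$)
$\sqrt{-255184 + \left(\frac{171248}{-156057} + \frac{u{\left(351 \right)}}{U{\left(-81 \right)}}\right)} = \sqrt{-255184 + \left(\frac{171248}{-156057} + \frac{1}{26 \cdot 421}\right)} = \sqrt{-255184 + \left(171248 \left(- \frac{1}{156057}\right) + \frac{1}{26} \cdot \frac{1}{421}\right)} = \sqrt{-255184 + \left(- \frac{15568}{14187} + \frac{1}{10946}\right)} = \sqrt{-255184 - \frac{170393141}{155290902}} = \sqrt{- \frac{39627923929109}{155290902}} = \frac{i \sqrt{6153856051338720666318}}{155290902}$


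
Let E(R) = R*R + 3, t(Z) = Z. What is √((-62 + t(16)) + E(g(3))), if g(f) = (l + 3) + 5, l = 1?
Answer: √38 ≈ 6.1644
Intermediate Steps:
g(f) = 9 (g(f) = (1 + 3) + 5 = 4 + 5 = 9)
E(R) = 3 + R² (E(R) = R² + 3 = 3 + R²)
√((-62 + t(16)) + E(g(3))) = √((-62 + 16) + (3 + 9²)) = √(-46 + (3 + 81)) = √(-46 + 84) = √38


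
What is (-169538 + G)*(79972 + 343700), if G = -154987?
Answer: -137492155800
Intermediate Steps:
(-169538 + G)*(79972 + 343700) = (-169538 - 154987)*(79972 + 343700) = -324525*423672 = -137492155800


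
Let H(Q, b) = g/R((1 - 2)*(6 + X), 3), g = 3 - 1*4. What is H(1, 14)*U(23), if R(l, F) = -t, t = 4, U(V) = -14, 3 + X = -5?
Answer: -7/2 ≈ -3.5000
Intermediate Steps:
X = -8 (X = -3 - 5 = -8)
R(l, F) = -4 (R(l, F) = -1*4 = -4)
g = -1 (g = 3 - 4 = -1)
H(Q, b) = 1/4 (H(Q, b) = -1/(-4) = -1*(-1/4) = 1/4)
H(1, 14)*U(23) = (1/4)*(-14) = -7/2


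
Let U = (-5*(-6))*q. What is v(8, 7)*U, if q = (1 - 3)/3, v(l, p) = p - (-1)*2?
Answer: -180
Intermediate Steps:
v(l, p) = 2 + p (v(l, p) = p - 1*(-2) = p + 2 = 2 + p)
q = -⅔ (q = -2*⅓ = -⅔ ≈ -0.66667)
U = -20 (U = -5*(-6)*(-⅔) = 30*(-⅔) = -20)
v(8, 7)*U = (2 + 7)*(-20) = 9*(-20) = -180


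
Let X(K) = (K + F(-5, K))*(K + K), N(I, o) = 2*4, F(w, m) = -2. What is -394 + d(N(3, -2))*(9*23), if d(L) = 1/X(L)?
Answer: -12539/32 ≈ -391.84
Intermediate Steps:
N(I, o) = 8
X(K) = 2*K*(-2 + K) (X(K) = (K - 2)*(K + K) = (-2 + K)*(2*K) = 2*K*(-2 + K))
d(L) = 1/(2*L*(-2 + L))
-394 + d(N(3, -2))*(9*23) = -394 + ((½)/(8*(-2 + 8)))*(9*23) = -394 + ((½)*(⅛)/6)*207 = -394 + ((½)*(⅛)*(⅙))*207 = -394 + (1/96)*207 = -394 + 69/32 = -12539/32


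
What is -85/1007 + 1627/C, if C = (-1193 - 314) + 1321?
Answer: -1654199/187302 ≈ -8.8317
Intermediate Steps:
C = -186 (C = -1507 + 1321 = -186)
-85/1007 + 1627/C = -85/1007 + 1627/(-186) = -85*1/1007 + 1627*(-1/186) = -85/1007 - 1627/186 = -1654199/187302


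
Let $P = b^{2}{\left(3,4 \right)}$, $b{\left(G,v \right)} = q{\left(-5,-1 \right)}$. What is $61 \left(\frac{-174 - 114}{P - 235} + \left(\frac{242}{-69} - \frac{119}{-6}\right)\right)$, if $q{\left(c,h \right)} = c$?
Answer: $\frac{1738073}{1610} \approx 1079.5$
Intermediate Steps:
$b{\left(G,v \right)} = -5$
$P = 25$ ($P = \left(-5\right)^{2} = 25$)
$61 \left(\frac{-174 - 114}{P - 235} + \left(\frac{242}{-69} - \frac{119}{-6}\right)\right) = 61 \left(\frac{-174 - 114}{25 - 235} + \left(\frac{242}{-69} - \frac{119}{-6}\right)\right) = 61 \left(- \frac{288}{-210} + \left(242 \left(- \frac{1}{69}\right) - - \frac{119}{6}\right)\right) = 61 \left(\left(-288\right) \left(- \frac{1}{210}\right) + \left(- \frac{242}{69} + \frac{119}{6}\right)\right) = 61 \left(\frac{48}{35} + \frac{751}{46}\right) = 61 \cdot \frac{28493}{1610} = \frac{1738073}{1610}$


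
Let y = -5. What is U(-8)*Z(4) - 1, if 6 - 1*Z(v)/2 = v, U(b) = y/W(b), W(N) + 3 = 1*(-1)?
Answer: 4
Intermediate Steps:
W(N) = -4 (W(N) = -3 + 1*(-1) = -3 - 1 = -4)
U(b) = 5/4 (U(b) = -5/(-4) = -5*(-1/4) = 5/4)
Z(v) = 12 - 2*v
U(-8)*Z(4) - 1 = 5*(12 - 2*4)/4 - 1 = 5*(12 - 8)/4 - 1 = (5/4)*4 - 1 = 5 - 1 = 4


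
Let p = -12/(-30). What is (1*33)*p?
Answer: 66/5 ≈ 13.200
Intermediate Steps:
p = 2/5 (p = -12*(-1/30) = 2/5 ≈ 0.40000)
(1*33)*p = (1*33)*(2/5) = 33*(2/5) = 66/5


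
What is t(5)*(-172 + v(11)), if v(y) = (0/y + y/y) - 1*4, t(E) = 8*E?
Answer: -7000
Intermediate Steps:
v(y) = -3 (v(y) = (0 + 1) - 4 = 1 - 4 = -3)
t(5)*(-172 + v(11)) = (8*5)*(-172 - 3) = 40*(-175) = -7000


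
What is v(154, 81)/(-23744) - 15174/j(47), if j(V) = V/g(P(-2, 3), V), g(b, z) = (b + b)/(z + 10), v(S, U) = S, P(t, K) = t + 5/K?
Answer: 5709089/1514528 ≈ 3.7696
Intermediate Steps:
g(b, z) = 2*b/(10 + z) (g(b, z) = (2*b)/(10 + z) = 2*b/(10 + z))
j(V) = V*(-15 - 3*V/2) (j(V) = V/((2*(-2 + 5/3)/(10 + V))) = V/((2*(-⅓)/(10 + V))) = V/((-2/(3*(10 + V)))) = V*(-15 - 3*V/2))
v(154, 81)/(-23744) - 15174/j(47) = 154/(-23744) - 15174*(-2/(141*(10 + 47))) = 154*(-1/23744) - 15174/((-3/2*47*57)) = -11/1696 - 15174/(-8037/2) = -11/1696 - 15174*(-2/8037) = -11/1696 + 3372/893 = 5709089/1514528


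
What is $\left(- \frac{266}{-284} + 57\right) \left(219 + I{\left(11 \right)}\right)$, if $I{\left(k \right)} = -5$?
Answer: $\frac{880289}{71} \approx 12398.0$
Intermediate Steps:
$\left(- \frac{266}{-284} + 57\right) \left(219 + I{\left(11 \right)}\right) = \left(- \frac{266}{-284} + 57\right) \left(219 - 5\right) = \left(\left(-266\right) \left(- \frac{1}{284}\right) + 57\right) 214 = \left(\frac{133}{142} + 57\right) 214 = \frac{8227}{142} \cdot 214 = \frac{880289}{71}$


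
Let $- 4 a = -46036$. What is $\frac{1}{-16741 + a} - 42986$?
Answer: $- \frac{224902753}{5232} \approx -42986.0$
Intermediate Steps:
$a = 11509$ ($a = \left(- \frac{1}{4}\right) \left(-46036\right) = 11509$)
$\frac{1}{-16741 + a} - 42986 = \frac{1}{-16741 + 11509} - 42986 = \frac{1}{-5232} - 42986 = - \frac{1}{5232} - 42986 = - \frac{224902753}{5232}$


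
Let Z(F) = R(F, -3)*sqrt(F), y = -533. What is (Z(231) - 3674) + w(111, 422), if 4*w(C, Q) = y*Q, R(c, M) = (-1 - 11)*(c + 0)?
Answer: -119811/2 - 2772*sqrt(231) ≈ -1.0204e+5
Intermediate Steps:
R(c, M) = -12*c
Z(F) = -12*F**(3/2) (Z(F) = (-12*F)*sqrt(F) = -12*F**(3/2))
w(C, Q) = -533*Q/4 (w(C, Q) = (-533*Q)/4 = -533*Q/4)
(Z(231) - 3674) + w(111, 422) = (-2772*sqrt(231) - 3674) - 533/4*422 = (-2772*sqrt(231) - 3674) - 112463/2 = (-3674 - 2772*sqrt(231)) - 112463/2 = -119811/2 - 2772*sqrt(231)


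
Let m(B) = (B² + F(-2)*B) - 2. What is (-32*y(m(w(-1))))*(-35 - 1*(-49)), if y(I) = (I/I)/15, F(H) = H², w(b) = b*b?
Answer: -448/15 ≈ -29.867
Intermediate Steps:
w(b) = b²
m(B) = -2 + B² + 4*B (m(B) = (B² + (-2)²*B) - 2 = (B² + 4*B) - 2 = -2 + B² + 4*B)
y(I) = 1/15 (y(I) = 1*(1/15) = 1/15)
(-32*y(m(w(-1))))*(-35 - 1*(-49)) = (-32*1/15)*(-35 - 1*(-49)) = -32*(-35 + 49)/15 = -32/15*14 = -448/15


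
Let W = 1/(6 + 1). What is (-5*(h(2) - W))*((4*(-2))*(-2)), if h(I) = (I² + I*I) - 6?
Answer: -1040/7 ≈ -148.57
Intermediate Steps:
h(I) = -6 + 2*I² (h(I) = (I² + I²) - 6 = 2*I² - 6 = -6 + 2*I²)
W = ⅐ (W = 1/7 = ⅐ ≈ 0.14286)
(-5*(h(2) - W))*((4*(-2))*(-2)) = (-5*((-6 + 2*2²) - 1*⅐))*((4*(-2))*(-2)) = (-5*((-6 + 2*4) - ⅐))*(-8*(-2)) = -5*((-6 + 8) - ⅐)*16 = -5*(2 - ⅐)*16 = -5*13/7*16 = -65/7*16 = -1040/7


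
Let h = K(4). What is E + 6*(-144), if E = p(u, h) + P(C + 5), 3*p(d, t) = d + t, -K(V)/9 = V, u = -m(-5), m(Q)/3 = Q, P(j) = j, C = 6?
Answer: -860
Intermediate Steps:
m(Q) = 3*Q
u = 15 (u = -3*(-5) = -1*(-15) = 15)
K(V) = -9*V
h = -36 (h = -9*4 = -36)
p(d, t) = d/3 + t/3 (p(d, t) = (d + t)/3 = d/3 + t/3)
E = 4 (E = ((⅓)*15 + (⅓)*(-36)) + (6 + 5) = (5 - 12) + 11 = -7 + 11 = 4)
E + 6*(-144) = 4 + 6*(-144) = 4 - 864 = -860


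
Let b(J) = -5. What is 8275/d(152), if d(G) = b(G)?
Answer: -1655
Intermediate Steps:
d(G) = -5
8275/d(152) = 8275/(-5) = 8275*(-⅕) = -1655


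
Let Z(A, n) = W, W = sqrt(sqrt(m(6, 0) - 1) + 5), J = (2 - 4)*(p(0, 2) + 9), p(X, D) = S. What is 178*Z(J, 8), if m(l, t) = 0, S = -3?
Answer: 178*sqrt(5 + I) ≈ 399.99 + 39.606*I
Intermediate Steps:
p(X, D) = -3
J = -12 (J = (2 - 4)*(-3 + 9) = -2*6 = -12)
W = sqrt(5 + I) (W = sqrt(sqrt(0 - 1) + 5) = sqrt(sqrt(-1) + 5) = sqrt(I + 5) = sqrt(5 + I) ≈ 2.2471 + 0.22251*I)
Z(A, n) = sqrt(5 + I)
178*Z(J, 8) = 178*sqrt(5 + I)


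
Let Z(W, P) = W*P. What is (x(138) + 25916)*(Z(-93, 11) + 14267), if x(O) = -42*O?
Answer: 266469280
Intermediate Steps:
Z(W, P) = P*W
(x(138) + 25916)*(Z(-93, 11) + 14267) = (-42*138 + 25916)*(11*(-93) + 14267) = (-5796 + 25916)*(-1023 + 14267) = 20120*13244 = 266469280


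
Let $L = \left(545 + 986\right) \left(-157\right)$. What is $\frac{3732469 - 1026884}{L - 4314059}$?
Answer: $- \frac{2705585}{4554426} \approx -0.59406$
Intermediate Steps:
$L = -240367$ ($L = 1531 \left(-157\right) = -240367$)
$\frac{3732469 - 1026884}{L - 4314059} = \frac{3732469 - 1026884}{-240367 - 4314059} = \frac{2705585}{-4554426} = 2705585 \left(- \frac{1}{4554426}\right) = - \frac{2705585}{4554426}$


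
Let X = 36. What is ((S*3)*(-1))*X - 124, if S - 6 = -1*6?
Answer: -124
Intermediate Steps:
S = 0 (S = 6 - 1*6 = 6 - 6 = 0)
((S*3)*(-1))*X - 124 = ((0*3)*(-1))*36 - 124 = (0*(-1))*36 - 124 = 0*36 - 124 = 0 - 124 = -124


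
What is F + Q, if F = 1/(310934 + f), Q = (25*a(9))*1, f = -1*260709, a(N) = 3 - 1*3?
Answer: 1/50225 ≈ 1.9910e-5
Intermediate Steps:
a(N) = 0 (a(N) = 3 - 3 = 0)
f = -260709
Q = 0 (Q = (25*0)*1 = 0*1 = 0)
F = 1/50225 (F = 1/(310934 - 260709) = 1/50225 ≈ 1.9910e-5)
F + Q = 1/50225 + 0 = 1/50225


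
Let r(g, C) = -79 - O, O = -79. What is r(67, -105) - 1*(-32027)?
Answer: 32027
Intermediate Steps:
r(g, C) = 0 (r(g, C) = -79 - 1*(-79) = -79 + 79 = 0)
r(67, -105) - 1*(-32027) = 0 - 1*(-32027) = 0 + 32027 = 32027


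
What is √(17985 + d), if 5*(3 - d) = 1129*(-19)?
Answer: √556955/5 ≈ 149.26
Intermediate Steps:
d = 21466/5 (d = 3 - 1129*(-19)/5 = 3 - ⅕*(-21451) = 3 + 21451/5 = 21466/5 ≈ 4293.2)
√(17985 + d) = √(17985 + 21466/5) = √(111391/5) = √556955/5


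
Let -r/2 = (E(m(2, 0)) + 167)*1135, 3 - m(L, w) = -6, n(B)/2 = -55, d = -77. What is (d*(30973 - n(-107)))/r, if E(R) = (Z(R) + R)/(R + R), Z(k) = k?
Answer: 113971/18160 ≈ 6.2759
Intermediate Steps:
n(B) = -110 (n(B) = 2*(-55) = -110)
m(L, w) = 9 (m(L, w) = 3 - 1*(-6) = 3 + 6 = 9)
E(R) = 1 (E(R) = (R + R)/(R + R) = (2*R)/((2*R)) = (2*R)*(1/(2*R)) = 1)
r = -381360 (r = -2*(1 + 167)*1135 = -336*1135 = -2*190680 = -381360)
(d*(30973 - n(-107)))/r = -77*(30973 - 1*(-110))/(-381360) = -77*(30973 + 110)*(-1/381360) = -77*31083*(-1/381360) = -2393391*(-1/381360) = 113971/18160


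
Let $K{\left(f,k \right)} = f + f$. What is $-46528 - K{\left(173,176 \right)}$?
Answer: $-46874$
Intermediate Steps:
$K{\left(f,k \right)} = 2 f$
$-46528 - K{\left(173,176 \right)} = -46528 - 2 \cdot 173 = -46528 - 346 = -46874$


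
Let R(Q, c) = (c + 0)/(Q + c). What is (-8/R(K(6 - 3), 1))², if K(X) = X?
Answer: 1024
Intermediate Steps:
R(Q, c) = c/(Q + c)
(-8/R(K(6 - 3), 1))² = (-8/(1/((6 - 3) + 1)))² = (-8/(1/(3 + 1)))² = (-8/(1/4))² = (-8/(1*(¼)))² = (-8/¼)² = (-8*4)² = (-32)² = 1024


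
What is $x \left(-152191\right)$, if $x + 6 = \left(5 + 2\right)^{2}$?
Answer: $-6544213$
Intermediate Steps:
$x = 43$ ($x = -6 + \left(5 + 2\right)^{2} = -6 + 7^{2} = -6 + 49 = 43$)
$x \left(-152191\right) = 43 \left(-152191\right) = -6544213$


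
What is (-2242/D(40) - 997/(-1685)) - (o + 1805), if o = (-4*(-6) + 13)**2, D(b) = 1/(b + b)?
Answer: -307568793/1685 ≈ -1.8253e+5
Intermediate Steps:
D(b) = 1/(2*b)
o = 1369 (o = (24 + 13)**2 = 37**2 = 1369)
(-2242/D(40) - 997/(-1685)) - (o + 1805) = (-2242/((1/2)/40) - 997/(-1685)) - (1369 + 1805) = (-2242/((1/2)*(1/40)) - 997*(-1/1685)) - 1*3174 = (-2242/1/80 + 997/1685) - 3174 = (-2242*80 + 997/1685) - 3174 = (-179360 + 997/1685) - 3174 = -302220603/1685 - 3174 = -307568793/1685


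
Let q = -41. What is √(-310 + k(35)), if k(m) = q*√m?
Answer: √(-310 - 41*√35) ≈ 23.507*I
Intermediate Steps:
k(m) = -41*√m
√(-310 + k(35)) = √(-310 - 41*√35)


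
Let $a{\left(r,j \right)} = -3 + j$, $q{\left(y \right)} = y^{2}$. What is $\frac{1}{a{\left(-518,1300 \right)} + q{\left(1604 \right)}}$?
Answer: $\frac{1}{2574113} \approx 3.8848 \cdot 10^{-7}$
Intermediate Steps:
$\frac{1}{a{\left(-518,1300 \right)} + q{\left(1604 \right)}} = \frac{1}{\left(-3 + 1300\right) + 1604^{2}} = \frac{1}{1297 + 2572816} = \frac{1}{2574113}$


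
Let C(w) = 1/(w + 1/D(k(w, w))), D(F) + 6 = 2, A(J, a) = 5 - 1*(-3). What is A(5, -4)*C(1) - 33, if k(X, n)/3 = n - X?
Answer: -67/3 ≈ -22.333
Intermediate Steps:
A(J, a) = 8 (A(J, a) = 5 + 3 = 8)
k(X, n) = -3*X + 3*n (k(X, n) = 3*(n - X) = -3*X + 3*n)
D(F) = -4 (D(F) = -6 + 2 = -4)
C(w) = 1/(-1/4 + w) (C(w) = 1/(w + 1/(-4)) = 1/(w - 1/4) = 1/(-1/4 + w))
A(5, -4)*C(1) - 33 = 8*(4/(-1 + 4*1)) - 33 = 8*(4/(-1 + 4)) - 33 = 8*(4/3) - 33 = 32/3 - 33 = -67/3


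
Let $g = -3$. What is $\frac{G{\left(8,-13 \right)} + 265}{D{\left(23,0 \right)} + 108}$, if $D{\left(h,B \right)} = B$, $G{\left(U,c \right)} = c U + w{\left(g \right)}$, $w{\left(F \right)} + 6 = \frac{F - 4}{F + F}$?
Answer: $\frac{937}{648} \approx 1.446$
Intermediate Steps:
$w{\left(F \right)} = -6 + \frac{-4 + F}{2 F}$ ($w{\left(F \right)} = -6 + \frac{F - 4}{F + F} = -6 + \frac{-4 + F}{2 F}$)
$G{\left(U,c \right)} = - \frac{29}{6} + U c$ ($G{\left(U,c \right)} = c U - \left(\frac{11}{2} + \frac{2}{-3}\right) = U c - \frac{29}{6} = - \frac{29}{6} + U c$)
$\frac{G{\left(8,-13 \right)} + 265}{D{\left(23,0 \right)} + 108} = \frac{\left(- \frac{29}{6} + 8 \left(-13\right)\right) + 265}{0 + 108} = \frac{\left(- \frac{29}{6} - 104\right) + 265}{108} = \left(- \frac{653}{6} + 265\right) \frac{1}{108} = \frac{937}{6} \cdot \frac{1}{108} = \frac{937}{648}$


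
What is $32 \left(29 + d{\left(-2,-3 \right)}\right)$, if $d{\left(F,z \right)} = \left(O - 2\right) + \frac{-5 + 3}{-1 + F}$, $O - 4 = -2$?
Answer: $\frac{2848}{3} \approx 949.33$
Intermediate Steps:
$O = 2$ ($O = 4 - 2 = 2$)
$d{\left(F,z \right)} = - \frac{2}{-1 + F}$ ($d{\left(F,z \right)} = \left(2 - 2\right) + \frac{-5 + 3}{-1 + F} = 0 - \frac{2}{-1 + F} = - \frac{2}{-1 + F}$)
$32 \left(29 + d{\left(-2,-3 \right)}\right) = 32 \left(29 - \frac{2}{-1 - 2}\right) = 32 \left(29 - \frac{2}{-3}\right) = 32 \left(29 - - \frac{2}{3}\right) = 32 \left(29 + \frac{2}{3}\right) = 32 \cdot \frac{89}{3} = \frac{2848}{3}$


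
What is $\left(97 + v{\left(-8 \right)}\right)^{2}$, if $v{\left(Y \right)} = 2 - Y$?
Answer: $11449$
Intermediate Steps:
$\left(97 + v{\left(-8 \right)}\right)^{2} = \left(97 + \left(2 - -8\right)\right)^{2} = \left(97 + \left(2 + 8\right)\right)^{2} = \left(97 + 10\right)^{2} = 107^{2} = 11449$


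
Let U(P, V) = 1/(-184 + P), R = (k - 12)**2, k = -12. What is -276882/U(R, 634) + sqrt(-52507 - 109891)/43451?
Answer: -108537744 + I*sqrt(162398)/43451 ≈ -1.0854e+8 + 0.0092745*I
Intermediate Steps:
R = 576 (R = (-12 - 12)**2 = (-24)**2 = 576)
-276882/U(R, 634) + sqrt(-52507 - 109891)/43451 = -276882/(1/(-184 + 576)) + sqrt(-52507 - 109891)/43451 = -276882/(1/392) + sqrt(-162398)*(1/43451) = -276882/1/392 + (I*sqrt(162398))*(1/43451) = -276882*392 + I*sqrt(162398)/43451 = -108537744 + I*sqrt(162398)/43451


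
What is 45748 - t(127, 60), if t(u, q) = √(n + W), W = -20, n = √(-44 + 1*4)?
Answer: 45748 - √(-20 + 2*I*√10) ≈ 45747.0 - 4.5264*I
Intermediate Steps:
n = 2*I*√10 (n = √(-44 + 4) = √(-40) = 2*I*√10 ≈ 6.3246*I)
t(u, q) = √(-20 + 2*I*√10) (t(u, q) = √(2*I*√10 - 20) = √(-20 + 2*I*√10))
45748 - t(127, 60) = 45748 - √(-20 + 2*I*√10)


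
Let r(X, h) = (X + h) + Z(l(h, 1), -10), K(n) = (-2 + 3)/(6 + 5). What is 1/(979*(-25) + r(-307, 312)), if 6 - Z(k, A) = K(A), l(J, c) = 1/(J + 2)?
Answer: -11/269105 ≈ -4.0876e-5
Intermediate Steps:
l(J, c) = 1/(2 + J)
K(n) = 1/11
Z(k, A) = 65/11 (Z(k, A) = 6 - 1*1/11 = 6 - 1/11 = 65/11)
r(X, h) = 65/11 + X + h (r(X, h) = (X + h) + 65/11 = 65/11 + X + h)
1/(979*(-25) + r(-307, 312)) = 1/(979*(-25) + (65/11 - 307 + 312)) = 1/(-24475 + 120/11) = 1/(-269105/11) = -11/269105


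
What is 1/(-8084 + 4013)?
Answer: -1/4071 ≈ -0.00024564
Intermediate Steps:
1/(-8084 + 4013) = 1/(-4071) = -1/4071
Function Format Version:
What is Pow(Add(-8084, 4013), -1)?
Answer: Rational(-1, 4071) ≈ -0.00024564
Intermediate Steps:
Pow(Add(-8084, 4013), -1) = Pow(-4071, -1) = Rational(-1, 4071)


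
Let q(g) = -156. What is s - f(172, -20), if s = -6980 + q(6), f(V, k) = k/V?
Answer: -306843/43 ≈ -7135.9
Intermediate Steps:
s = -7136 (s = -6980 - 156 = -7136)
s - f(172, -20) = -7136 - (-20)/172 = -7136 - 1*(-5/43) = -7136 + 5/43 = -306843/43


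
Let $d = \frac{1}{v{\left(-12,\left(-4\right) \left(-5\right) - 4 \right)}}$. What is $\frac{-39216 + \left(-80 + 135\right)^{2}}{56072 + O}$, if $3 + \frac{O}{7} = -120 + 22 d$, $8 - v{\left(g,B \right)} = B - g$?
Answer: $- \frac{361910}{552033} \approx -0.65559$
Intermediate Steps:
$v{\left(g,B \right)} = 8 + g - B$ ($v{\left(g,B \right)} = 8 - \left(B - g\right) = 8 + g - B$)
$d = - \frac{1}{20}$ ($d = \frac{1}{8 - 12 - \left(\left(-4\right) \left(-5\right) - 4\right)} = \frac{1}{8 - 12 - \left(20 - 4\right)} = \frac{1}{8 - 12 - 16} = \frac{1}{-20} = - \frac{1}{20} \approx -0.05$)
$O = - \frac{8687}{10}$ ($O = -21 + 7 \left(-120 + 22 \left(- \frac{1}{20}\right)\right) = -21 + 7 \left(-120 - \frac{11}{10}\right) = -21 + 7 \left(- \frac{1211}{10}\right) = -21 - \frac{8477}{10} = - \frac{8687}{10} \approx -868.7$)
$\frac{-39216 + \left(-80 + 135\right)^{2}}{56072 + O} = \frac{-39216 + \left(-80 + 135\right)^{2}}{56072 - \frac{8687}{10}} = \frac{-39216 + 55^{2}}{\frac{552033}{10}} = \left(-39216 + 3025\right) \frac{10}{552033} = \left(-36191\right) \frac{10}{552033} = - \frac{361910}{552033}$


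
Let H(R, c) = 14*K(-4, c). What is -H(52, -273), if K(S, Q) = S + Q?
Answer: 3878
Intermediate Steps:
K(S, Q) = Q + S
H(R, c) = -56 + 14*c (H(R, c) = 14*(c - 4) = 14*(-4 + c) = -56 + 14*c)
-H(52, -273) = -(-56 + 14*(-273)) = -(-56 - 3822) = -1*(-3878) = 3878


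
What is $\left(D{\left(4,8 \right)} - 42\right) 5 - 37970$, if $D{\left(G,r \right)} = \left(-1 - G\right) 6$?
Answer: $-38330$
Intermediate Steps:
$D{\left(G,r \right)} = -6 - 6 G$
$\left(D{\left(4,8 \right)} - 42\right) 5 - 37970 = \left(\left(-6 - 24\right) - 42\right) 5 - 37970 = \left(-30 - 42\right) 5 - 37970 = \left(-72\right) 5 - 37970 = -360 - 37970 = -38330$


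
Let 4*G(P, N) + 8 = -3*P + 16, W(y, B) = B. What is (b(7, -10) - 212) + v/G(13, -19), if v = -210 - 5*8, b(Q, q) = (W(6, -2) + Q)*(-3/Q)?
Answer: -39469/217 ≈ -181.88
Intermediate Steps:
G(P, N) = 2 - 3*P/4 (G(P, N) = -2 + (-3*P + 16)/4 = -2 + (16 - 3*P)/4 = -2 + (4 - 3*P/4) = 2 - 3*P/4)
b(Q, q) = -3*(-2 + Q)/Q (b(Q, q) = (-2 + Q)*(-3/Q) = -3*(-2 + Q)/Q)
v = -250 (v = -210 - 40 = -250)
(b(7, -10) - 212) + v/G(13, -19) = ((-3 + 6/7) - 212) - 250/(2 - 3/4*13) = ((-3 + 6*(1/7)) - 212) - 250/(2 - 39/4) = ((-3 + 6/7) - 212) - 250/(-31/4) = (-15/7 - 212) - 250*(-4/31) = -1499/7 + 1000/31 = -39469/217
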